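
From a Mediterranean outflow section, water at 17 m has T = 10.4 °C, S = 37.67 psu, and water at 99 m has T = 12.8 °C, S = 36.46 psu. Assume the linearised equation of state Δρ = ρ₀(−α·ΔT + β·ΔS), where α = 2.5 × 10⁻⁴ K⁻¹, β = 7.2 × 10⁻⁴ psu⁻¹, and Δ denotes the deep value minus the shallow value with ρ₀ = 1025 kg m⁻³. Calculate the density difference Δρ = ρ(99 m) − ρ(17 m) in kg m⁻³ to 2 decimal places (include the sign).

-1.51 kg m⁻³

ΔT = +2.4 K, ΔS = -1.21 psu (deep − shallow).
Δρ/ρ₀ = −(2.5 × 10⁻⁴)(+2.4) + (7.2 × 10⁻⁴)(-1.21) = -1.4712 × 10⁻³.
Δρ = 1025 × (-1.4712 × 10⁻³) = -1.51 kg m⁻³.
Negative Δρ: lighter below, statically unstable.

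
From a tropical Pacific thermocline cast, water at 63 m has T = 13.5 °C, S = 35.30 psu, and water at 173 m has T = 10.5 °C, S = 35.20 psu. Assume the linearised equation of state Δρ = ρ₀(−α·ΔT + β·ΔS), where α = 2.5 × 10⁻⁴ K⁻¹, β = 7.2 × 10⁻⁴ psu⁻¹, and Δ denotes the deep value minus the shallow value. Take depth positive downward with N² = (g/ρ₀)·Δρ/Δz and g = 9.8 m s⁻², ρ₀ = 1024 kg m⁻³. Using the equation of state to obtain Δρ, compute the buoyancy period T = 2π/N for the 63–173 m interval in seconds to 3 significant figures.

ΔT = -3.0 K, ΔS = -0.10 psu (deep − shallow).
Δρ/ρ₀ = −αΔT + βΔS = 7.50 × 10⁻⁴ − 7.20 × 10⁻⁵ = 6.78 × 10⁻⁴, so Δρ ≈ 0.6943 kg m⁻³.
N² = (g/ρ₀)·Δρ/Δz = g·(Δρ/ρ₀)/Δz = 9.8 × 6.78 × 10⁻⁴ / 110 = 6.0404 × 10⁻⁵ s⁻².
N = √(6.0404 × 10⁻⁵) = 7.7720 × 10⁻³ rad s⁻¹ → T = 2π/N = 808.44 s ≈ 808 s.

808 s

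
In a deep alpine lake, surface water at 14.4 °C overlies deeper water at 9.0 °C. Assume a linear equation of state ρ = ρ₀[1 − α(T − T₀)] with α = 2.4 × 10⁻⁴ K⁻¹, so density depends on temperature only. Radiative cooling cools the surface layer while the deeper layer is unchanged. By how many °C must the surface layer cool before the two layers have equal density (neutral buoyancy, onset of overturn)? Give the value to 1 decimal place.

5.4 °C

With temperature the only control, equal density requires T_surf′ = T_deep.
T_surf′ = 9.0 °C.
Cooling required: 14.4 − 9.0 = 5.4 °C.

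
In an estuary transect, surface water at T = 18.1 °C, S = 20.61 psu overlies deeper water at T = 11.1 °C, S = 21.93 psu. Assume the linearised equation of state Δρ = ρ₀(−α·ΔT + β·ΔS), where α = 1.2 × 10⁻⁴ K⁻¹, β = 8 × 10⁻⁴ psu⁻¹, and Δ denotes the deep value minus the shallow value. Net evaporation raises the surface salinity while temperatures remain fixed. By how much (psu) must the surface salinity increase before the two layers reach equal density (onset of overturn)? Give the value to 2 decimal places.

2.37 psu

Neutral buoyancy requires −α(T_deep − T_surf) + β(S_deep − S_surf′) = 0.
S_surf′ = S_deep − (α/β)·ΔT = 21.93 − (1.2 × 10⁻⁴/8 × 10⁻⁴)·(-7.0) = 22.9800 psu.
Increase required: 22.9800 − 20.61 = 2.3700 psu.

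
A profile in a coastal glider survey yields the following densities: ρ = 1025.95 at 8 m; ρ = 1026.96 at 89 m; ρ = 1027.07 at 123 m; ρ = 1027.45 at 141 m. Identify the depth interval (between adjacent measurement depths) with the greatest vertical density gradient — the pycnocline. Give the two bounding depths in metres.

123–141 m

Compute the density gradient over each adjacent pair:
  8–89 m: Δρ/Δz = 1.01/81 = 0.012 kg m⁻⁴
  89–123 m: Δρ/Δz = 0.11/34 = 3.2 × 10⁻³ kg m⁻⁴
  123–141 m: Δρ/Δz = 0.38/18 = 0.021 kg m⁻⁴
The largest gradient is in the 123–141 m interval — the pycnocline.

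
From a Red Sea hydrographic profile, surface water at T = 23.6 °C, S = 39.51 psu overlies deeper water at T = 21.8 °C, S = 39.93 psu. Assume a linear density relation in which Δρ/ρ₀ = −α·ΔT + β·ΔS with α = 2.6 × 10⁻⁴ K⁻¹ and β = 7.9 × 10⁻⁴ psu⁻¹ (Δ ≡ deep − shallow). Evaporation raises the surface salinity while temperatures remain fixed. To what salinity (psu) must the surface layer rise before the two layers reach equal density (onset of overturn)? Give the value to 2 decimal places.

Neutral buoyancy requires −α(T_deep − T_surf) + β(S_deep − S_surf′) = 0.
S_surf′ = S_deep − (α/β)·ΔT = 39.93 − (2.6 × 10⁻⁴/7.9 × 10⁻⁴)·(-1.8) = 40.5224 psu.
Increase required: 40.5224 − 39.51 = 1.0124 psu.

40.52 psu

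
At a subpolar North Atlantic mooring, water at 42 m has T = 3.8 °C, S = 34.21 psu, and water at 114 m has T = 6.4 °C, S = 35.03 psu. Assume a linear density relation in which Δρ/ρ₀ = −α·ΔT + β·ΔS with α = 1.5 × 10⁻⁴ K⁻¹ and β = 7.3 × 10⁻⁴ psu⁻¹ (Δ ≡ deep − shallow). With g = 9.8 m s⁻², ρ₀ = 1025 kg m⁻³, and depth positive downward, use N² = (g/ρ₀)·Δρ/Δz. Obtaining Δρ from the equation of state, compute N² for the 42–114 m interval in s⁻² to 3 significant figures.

ΔT = +2.6 K, ΔS = +0.82 psu (deep − shallow).
Δρ/ρ₀ = −αΔT + βΔS = -3.90 × 10⁻⁴ + 5.986 × 10⁻⁴ = 2.086 × 10⁻⁴, so Δρ ≈ 0.2138 kg m⁻³.
N² = (g/ρ₀)·Δρ/Δz = g·(Δρ/ρ₀)/Δz = 9.8 × 2.086 × 10⁻⁴ / 72 = 2.8393 × 10⁻⁵ s⁻² ≈ 2.84 × 10⁻⁵ s⁻².

2.84 × 10⁻⁵ s⁻²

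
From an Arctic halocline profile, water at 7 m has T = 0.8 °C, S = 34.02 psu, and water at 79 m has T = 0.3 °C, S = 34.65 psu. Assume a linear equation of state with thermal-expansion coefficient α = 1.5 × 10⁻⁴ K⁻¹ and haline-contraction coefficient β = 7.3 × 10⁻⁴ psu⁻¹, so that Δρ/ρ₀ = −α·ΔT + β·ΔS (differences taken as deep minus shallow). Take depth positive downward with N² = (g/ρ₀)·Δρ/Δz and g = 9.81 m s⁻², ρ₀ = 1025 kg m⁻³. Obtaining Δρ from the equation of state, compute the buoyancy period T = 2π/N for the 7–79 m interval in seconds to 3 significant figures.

736 s

ΔT = -0.5 K, ΔS = +0.63 psu (deep − shallow).
Δρ/ρ₀ = −αΔT + βΔS = 7.50 × 10⁻⁵ + 4.599 × 10⁻⁴ = 5.349 × 10⁻⁴, so Δρ ≈ 0.5483 kg m⁻³.
N² = (g/ρ₀)·Δρ/Δz = g·(Δρ/ρ₀)/Δz = 9.81 × 5.349 × 10⁻⁴ / 72 = 7.2880 × 10⁻⁵ s⁻².
N = √(7.2880 × 10⁻⁵) = 8.5370 × 10⁻³ rad s⁻¹ → T = 2π/N = 735.99 s ≈ 736 s.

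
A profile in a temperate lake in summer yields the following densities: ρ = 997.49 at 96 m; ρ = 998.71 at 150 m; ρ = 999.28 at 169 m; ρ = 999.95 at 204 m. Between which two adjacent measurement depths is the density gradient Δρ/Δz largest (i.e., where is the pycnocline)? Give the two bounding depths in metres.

150–169 m

Compute the density gradient over each adjacent pair:
  96–150 m: Δρ/Δz = 1.22/54 = 0.023 kg m⁻⁴
  150–169 m: Δρ/Δz = 0.57/19 = 0.030 kg m⁻⁴
  169–204 m: Δρ/Δz = 0.67/35 = 0.019 kg m⁻⁴
The largest gradient is in the 150–169 m interval — the pycnocline.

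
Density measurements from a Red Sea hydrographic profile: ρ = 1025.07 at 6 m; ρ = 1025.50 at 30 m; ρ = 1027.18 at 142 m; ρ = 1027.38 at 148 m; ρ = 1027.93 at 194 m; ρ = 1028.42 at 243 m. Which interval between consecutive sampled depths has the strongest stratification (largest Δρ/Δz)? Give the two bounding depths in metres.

Compute the density gradient over each adjacent pair:
  6–30 m: Δρ/Δz = 0.43/24 = 0.018 kg m⁻⁴
  30–142 m: Δρ/Δz = 1.68/112 = 0.015 kg m⁻⁴
  142–148 m: Δρ/Δz = 0.20/6 = 0.033 kg m⁻⁴
  148–194 m: Δρ/Δz = 0.55/46 = 0.012 kg m⁻⁴
  194–243 m: Δρ/Δz = 0.49/49 = 0.010 kg m⁻⁴
The largest gradient is in the 142–148 m interval — the pycnocline.

142–148 m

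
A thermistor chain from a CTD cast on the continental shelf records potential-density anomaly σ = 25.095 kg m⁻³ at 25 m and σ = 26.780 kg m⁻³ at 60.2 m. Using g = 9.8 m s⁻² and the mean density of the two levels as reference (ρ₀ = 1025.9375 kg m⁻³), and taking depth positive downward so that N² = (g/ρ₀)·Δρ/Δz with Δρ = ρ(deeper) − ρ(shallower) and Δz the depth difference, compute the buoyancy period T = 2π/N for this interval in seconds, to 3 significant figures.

Δρ = 1026.780 − 1025.095 = 1.685 kg m⁻³ over Δz = 60.2 − 25 = 35.2 m.
N² = (9.8/1025.9375) × (1.685/35.2) = 4.5726 × 10⁻⁴ s⁻².
N = √(4.5726 × 10⁻⁴) = 0.021384 rad s⁻¹, so T = 2π/N = 293.83 s ≈ 294 s.

294 s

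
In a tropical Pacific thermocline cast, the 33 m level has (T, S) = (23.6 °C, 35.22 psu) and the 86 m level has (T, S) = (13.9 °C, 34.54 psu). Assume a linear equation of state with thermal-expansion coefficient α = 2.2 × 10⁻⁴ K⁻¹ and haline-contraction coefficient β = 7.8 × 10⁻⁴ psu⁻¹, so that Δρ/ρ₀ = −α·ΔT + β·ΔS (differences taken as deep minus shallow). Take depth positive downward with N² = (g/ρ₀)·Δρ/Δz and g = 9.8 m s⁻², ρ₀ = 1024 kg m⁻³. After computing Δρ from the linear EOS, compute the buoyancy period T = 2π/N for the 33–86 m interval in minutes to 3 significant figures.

ΔT = -9.7 K, ΔS = -0.68 psu (deep − shallow).
Δρ/ρ₀ = −αΔT + βΔS = 2.134 × 10⁻³ − 5.304 × 10⁻⁴ = 1.6036 × 10⁻³, so Δρ ≈ 1.642 kg m⁻³.
N² = (g/ρ₀)·Δρ/Δz = g·(Δρ/ρ₀)/Δz = 9.8 × 1.6036 × 10⁻³ / 53 = 2.9651 × 10⁻⁴ s⁻².
N = √(2.9651 × 10⁻⁴) = 0.017219 rad s⁻¹ → T = 2π/N = 364.90 s = 6.0817 min ≈ 6.08 min.

6.08 min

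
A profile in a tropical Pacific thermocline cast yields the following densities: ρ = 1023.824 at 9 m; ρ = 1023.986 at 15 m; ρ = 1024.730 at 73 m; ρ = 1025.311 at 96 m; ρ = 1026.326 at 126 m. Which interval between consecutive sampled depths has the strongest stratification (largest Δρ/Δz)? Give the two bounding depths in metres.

Compute the density gradient over each adjacent pair:
  9–15 m: Δρ/Δz = 0.162/6 = 0.027 kg m⁻⁴
  15–73 m: Δρ/Δz = 0.744/58 = 0.013 kg m⁻⁴
  73–96 m: Δρ/Δz = 0.581/23 = 0.025 kg m⁻⁴
  96–126 m: Δρ/Δz = 1.015/30 = 0.034 kg m⁻⁴
The largest gradient is in the 96–126 m interval — the pycnocline.

96–126 m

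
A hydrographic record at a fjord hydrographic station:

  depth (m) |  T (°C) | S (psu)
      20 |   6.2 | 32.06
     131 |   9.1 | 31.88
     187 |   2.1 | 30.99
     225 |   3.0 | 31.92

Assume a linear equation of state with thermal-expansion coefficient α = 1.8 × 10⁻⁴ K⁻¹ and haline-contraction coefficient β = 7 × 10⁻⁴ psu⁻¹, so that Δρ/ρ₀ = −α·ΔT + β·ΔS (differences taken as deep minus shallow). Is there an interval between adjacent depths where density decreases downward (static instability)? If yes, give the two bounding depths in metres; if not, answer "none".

20–131 m

Evaluate Δρ/ρ₀ = −αΔT + βΔS across each adjacent pair:
  20–131 m: −αΔT+βΔS = −(1.8 × 10⁻⁴)(+2.9)+(7 × 10⁻⁴)(-0.18) = -6.5 × 10⁻⁴ → UNSTABLE
  131–187 m: −αΔT+βΔS = −(1.8 × 10⁻⁴)(-7.0)+(7 × 10⁻⁴)(-0.89) = 6.4 × 10⁻⁴ → stable
  187–225 m: −αΔT+βΔS = −(1.8 × 10⁻⁴)(+0.9)+(7 × 10⁻⁴)(+0.93) = 4.9 × 10⁻⁴ → stable
The 20–131 m interval has Δρ < 0: lighter water underlies denser water.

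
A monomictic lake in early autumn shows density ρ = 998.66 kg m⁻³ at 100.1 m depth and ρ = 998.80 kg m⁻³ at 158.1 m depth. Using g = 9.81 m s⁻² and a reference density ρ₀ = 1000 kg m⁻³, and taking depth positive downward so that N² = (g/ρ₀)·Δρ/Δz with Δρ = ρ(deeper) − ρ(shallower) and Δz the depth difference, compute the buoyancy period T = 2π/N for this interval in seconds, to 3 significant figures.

Δρ = 998.80 − 998.66 = 0.14 kg m⁻³ over Δz = 158.1 − 100.1 = 58 m.
N² = (9.81/1000) × (0.14/58) = 2.3679 × 10⁻⁵ s⁻².
N = √(2.3679 × 10⁻⁵) = 4.8661 × 10⁻³ rad s⁻¹, so T = 2π/N = 1.2912 × 10³ s ≈ 1.29 × 10³ s.

1.29 × 10³ s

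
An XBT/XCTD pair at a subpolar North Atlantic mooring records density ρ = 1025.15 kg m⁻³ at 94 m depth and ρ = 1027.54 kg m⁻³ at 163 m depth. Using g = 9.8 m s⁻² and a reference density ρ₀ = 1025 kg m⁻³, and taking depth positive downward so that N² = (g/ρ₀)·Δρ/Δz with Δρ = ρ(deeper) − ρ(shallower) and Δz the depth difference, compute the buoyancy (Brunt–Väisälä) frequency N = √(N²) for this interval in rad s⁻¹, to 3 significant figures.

0.0182 rad s⁻¹

Δρ = 1027.54 − 1025.15 = 2.39 kg m⁻³ over Δz = 163 − 94 = 69 m.
N² = (9.8/1025) × (2.39/69) = 3.3117 × 10⁻⁴ s⁻².
N = √(3.3117 × 10⁻⁴) = 0.018198 rad s⁻¹ ≈ 0.0182 rad s⁻¹.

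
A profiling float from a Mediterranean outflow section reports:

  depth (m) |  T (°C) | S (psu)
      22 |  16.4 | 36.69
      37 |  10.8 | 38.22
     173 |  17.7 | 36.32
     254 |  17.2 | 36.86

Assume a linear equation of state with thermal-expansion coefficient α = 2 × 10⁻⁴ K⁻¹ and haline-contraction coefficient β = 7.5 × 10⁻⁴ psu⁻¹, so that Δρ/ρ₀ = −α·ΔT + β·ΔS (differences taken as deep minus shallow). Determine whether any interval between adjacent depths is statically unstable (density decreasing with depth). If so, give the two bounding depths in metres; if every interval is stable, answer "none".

Evaluate Δρ/ρ₀ = −αΔT + βΔS across each adjacent pair:
  22–37 m: −αΔT+βΔS = −(2 × 10⁻⁴)(-5.6)+(7.5 × 10⁻⁴)(+1.53) = 2.3 × 10⁻³ → stable
  37–173 m: −αΔT+βΔS = −(2 × 10⁻⁴)(+6.9)+(7.5 × 10⁻⁴)(-1.90) = -2.8 × 10⁻³ → UNSTABLE
  173–254 m: −αΔT+βΔS = −(2 × 10⁻⁴)(-0.5)+(7.5 × 10⁻⁴)(+0.54) = 5.1 × 10⁻⁴ → stable
The 37–173 m interval has Δρ < 0: lighter water underlies denser water.

37–173 m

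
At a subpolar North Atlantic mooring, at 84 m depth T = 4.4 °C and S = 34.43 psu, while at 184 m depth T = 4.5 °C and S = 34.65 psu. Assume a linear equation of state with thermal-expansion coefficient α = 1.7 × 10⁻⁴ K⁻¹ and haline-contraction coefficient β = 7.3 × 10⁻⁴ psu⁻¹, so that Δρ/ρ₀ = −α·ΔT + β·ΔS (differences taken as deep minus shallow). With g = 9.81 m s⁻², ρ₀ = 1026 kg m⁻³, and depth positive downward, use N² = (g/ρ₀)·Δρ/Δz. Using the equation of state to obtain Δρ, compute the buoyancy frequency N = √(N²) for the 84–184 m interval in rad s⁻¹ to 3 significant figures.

3.75 × 10⁻³ rad s⁻¹

ΔT = +0.1 K, ΔS = +0.22 psu (deep − shallow).
Δρ/ρ₀ = −αΔT + βΔS = -1.70 × 10⁻⁵ + 1.606 × 10⁻⁴ = 1.436 × 10⁻⁴, so Δρ ≈ 0.1473 kg m⁻³.
N² = (g/ρ₀)·Δρ/Δz = g·(Δρ/ρ₀)/Δz = 9.81 × 1.436 × 10⁻⁴ / 100 = 1.4087 × 10⁻⁵ s⁻².
N = √(1.4087 × 10⁻⁵) = 3.7533 × 10⁻³ rad s⁻¹ ≈ 3.75 × 10⁻³ rad s⁻¹.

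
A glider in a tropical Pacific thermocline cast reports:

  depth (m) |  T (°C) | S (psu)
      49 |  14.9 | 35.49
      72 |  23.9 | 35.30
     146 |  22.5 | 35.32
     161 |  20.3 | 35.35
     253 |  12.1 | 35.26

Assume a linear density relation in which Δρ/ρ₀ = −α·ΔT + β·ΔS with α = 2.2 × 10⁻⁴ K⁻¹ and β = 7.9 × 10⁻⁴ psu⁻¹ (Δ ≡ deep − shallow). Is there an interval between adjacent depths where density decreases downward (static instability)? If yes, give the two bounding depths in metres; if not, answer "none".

Evaluate Δρ/ρ₀ = −αΔT + βΔS across each adjacent pair:
  49–72 m: −αΔT+βΔS = −(2.2 × 10⁻⁴)(+9.0)+(7.9 × 10⁻⁴)(-0.19) = -2.1 × 10⁻³ → UNSTABLE
  72–146 m: −αΔT+βΔS = −(2.2 × 10⁻⁴)(-1.4)+(7.9 × 10⁻⁴)(+0.02) = 3.2 × 10⁻⁴ → stable
  146–161 m: −αΔT+βΔS = −(2.2 × 10⁻⁴)(-2.2)+(7.9 × 10⁻⁴)(+0.03) = 5.1 × 10⁻⁴ → stable
  161–253 m: −αΔT+βΔS = −(2.2 × 10⁻⁴)(-8.2)+(7.9 × 10⁻⁴)(-0.09) = 1.7 × 10⁻³ → stable
The 49–72 m interval has Δρ < 0: lighter water underlies denser water.

49–72 m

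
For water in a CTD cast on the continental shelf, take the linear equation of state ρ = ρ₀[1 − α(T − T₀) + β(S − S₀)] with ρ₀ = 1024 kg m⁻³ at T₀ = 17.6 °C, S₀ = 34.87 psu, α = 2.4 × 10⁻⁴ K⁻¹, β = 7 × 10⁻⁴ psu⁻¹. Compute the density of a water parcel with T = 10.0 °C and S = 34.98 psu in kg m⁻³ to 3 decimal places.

T − T₀ = -7.6 K, S − S₀ = +0.11 psu.
Bracket = 1 − α·(-7.6) + β·(+0.11) = 1 + (1.901 × 10⁻³) = 1.0019010.
ρ = 1024 × 1.0019010 = 1025.947 kg m⁻³.

1025.947 kg m⁻³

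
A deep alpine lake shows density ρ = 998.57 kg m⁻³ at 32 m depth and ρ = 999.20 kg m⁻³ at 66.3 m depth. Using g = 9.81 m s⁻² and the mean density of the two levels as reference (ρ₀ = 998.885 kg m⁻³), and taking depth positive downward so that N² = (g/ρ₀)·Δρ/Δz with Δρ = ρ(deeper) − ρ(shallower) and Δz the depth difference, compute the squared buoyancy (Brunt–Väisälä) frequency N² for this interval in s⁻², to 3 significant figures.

Δρ = 999.20 − 998.57 = 0.63 kg m⁻³ over Δz = 66.3 − 32 = 34.3 m.
N² = (9.81/998.885) × (0.63/34.3) = 1.8038 × 10⁻⁴ s⁻² ≈ 1.80 × 10⁻⁴ s⁻².
Since Δρ > 0 the layer is stably stratified.

1.80 × 10⁻⁴ s⁻²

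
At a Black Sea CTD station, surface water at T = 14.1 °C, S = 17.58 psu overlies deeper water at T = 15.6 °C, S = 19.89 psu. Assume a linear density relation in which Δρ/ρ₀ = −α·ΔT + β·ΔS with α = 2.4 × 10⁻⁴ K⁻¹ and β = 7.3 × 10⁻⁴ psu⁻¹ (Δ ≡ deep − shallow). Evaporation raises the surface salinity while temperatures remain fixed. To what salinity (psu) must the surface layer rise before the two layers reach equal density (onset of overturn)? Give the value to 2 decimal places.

Neutral buoyancy requires −α(T_deep − T_surf) + β(S_deep − S_surf′) = 0.
S_surf′ = S_deep − (α/β)·ΔT = 19.89 − (2.4 × 10⁻⁴/7.3 × 10⁻⁴)·(+1.5) = 19.3968 psu.
Increase required: 19.3968 − 17.58 = 1.8168 psu.

19.40 psu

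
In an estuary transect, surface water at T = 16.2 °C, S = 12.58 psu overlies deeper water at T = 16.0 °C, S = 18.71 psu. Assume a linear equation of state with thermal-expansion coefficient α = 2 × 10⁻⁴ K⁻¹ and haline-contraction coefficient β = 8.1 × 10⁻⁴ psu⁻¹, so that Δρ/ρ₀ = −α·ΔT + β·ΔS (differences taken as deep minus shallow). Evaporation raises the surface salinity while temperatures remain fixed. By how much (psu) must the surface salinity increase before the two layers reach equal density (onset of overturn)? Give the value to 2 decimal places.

Neutral buoyancy requires −α(T_deep − T_surf) + β(S_deep − S_surf′) = 0.
S_surf′ = S_deep − (α/β)·ΔT = 18.71 − (2 × 10⁻⁴/8.1 × 10⁻⁴)·(-0.2) = 18.7594 psu.
Increase required: 18.7594 − 12.58 = 6.1794 psu.

6.18 psu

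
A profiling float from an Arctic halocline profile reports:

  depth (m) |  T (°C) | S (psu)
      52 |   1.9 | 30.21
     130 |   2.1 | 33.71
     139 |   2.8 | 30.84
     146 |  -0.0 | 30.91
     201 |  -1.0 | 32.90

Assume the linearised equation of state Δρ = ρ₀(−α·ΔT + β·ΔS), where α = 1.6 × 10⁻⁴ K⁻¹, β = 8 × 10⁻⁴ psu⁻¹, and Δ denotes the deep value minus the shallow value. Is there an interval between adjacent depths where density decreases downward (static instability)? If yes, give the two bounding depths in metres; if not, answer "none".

130–139 m

Evaluate Δρ/ρ₀ = −αΔT + βΔS across each adjacent pair:
  52–130 m: −αΔT+βΔS = −(1.6 × 10⁻⁴)(+0.2)+(8 × 10⁻⁴)(+3.50) = 2.8 × 10⁻³ → stable
  130–139 m: −αΔT+βΔS = −(1.6 × 10⁻⁴)(+0.7)+(8 × 10⁻⁴)(-2.87) = -2.4 × 10⁻³ → UNSTABLE
  139–146 m: −αΔT+βΔS = −(1.6 × 10⁻⁴)(-2.8)+(8 × 10⁻⁴)(+0.07) = 5.0 × 10⁻⁴ → stable
  146–201 m: −αΔT+βΔS = −(1.6 × 10⁻⁴)(-1.0)+(8 × 10⁻⁴)(+1.99) = 1.8 × 10⁻³ → stable
The 130–139 m interval has Δρ < 0: lighter water underlies denser water.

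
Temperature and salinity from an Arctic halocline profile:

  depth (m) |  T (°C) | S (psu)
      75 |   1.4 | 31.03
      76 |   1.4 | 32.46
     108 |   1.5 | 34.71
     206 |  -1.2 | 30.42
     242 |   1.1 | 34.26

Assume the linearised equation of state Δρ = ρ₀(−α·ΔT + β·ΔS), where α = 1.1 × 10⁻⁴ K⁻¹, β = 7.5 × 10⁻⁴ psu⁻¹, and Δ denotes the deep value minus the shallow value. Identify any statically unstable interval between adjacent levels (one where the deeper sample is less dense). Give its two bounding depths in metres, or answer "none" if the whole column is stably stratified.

Evaluate Δρ/ρ₀ = −αΔT + βΔS across each adjacent pair:
  75–76 m: −αΔT+βΔS = −(1.1 × 10⁻⁴)(+0.0)+(7.5 × 10⁻⁴)(+1.43) = 1.1 × 10⁻³ → stable
  76–108 m: −αΔT+βΔS = −(1.1 × 10⁻⁴)(+0.1)+(7.5 × 10⁻⁴)(+2.25) = 1.7 × 10⁻³ → stable
  108–206 m: −αΔT+βΔS = −(1.1 × 10⁻⁴)(-2.7)+(7.5 × 10⁻⁴)(-4.29) = -2.9 × 10⁻³ → UNSTABLE
  206–242 m: −αΔT+βΔS = −(1.1 × 10⁻⁴)(+2.3)+(7.5 × 10⁻⁴)(+3.84) = 2.6 × 10⁻³ → stable
The 108–206 m interval has Δρ < 0: lighter water underlies denser water.

108–206 m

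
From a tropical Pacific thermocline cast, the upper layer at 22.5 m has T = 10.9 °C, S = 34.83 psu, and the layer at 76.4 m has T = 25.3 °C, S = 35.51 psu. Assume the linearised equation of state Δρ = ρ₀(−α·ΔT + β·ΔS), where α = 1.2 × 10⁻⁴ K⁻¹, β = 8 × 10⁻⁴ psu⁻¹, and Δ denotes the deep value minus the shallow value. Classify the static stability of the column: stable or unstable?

unstable

ΔT = 25.3 − 10.9 = +14.4 K and ΔS = 35.51 − 34.83 = +0.68 psu (deep − shallow).
−αΔT = -1.728 × 10⁻³; βΔS = 5.44 × 10⁻⁴; sum Δρ/ρ₀ = -1.184 × 10⁻³.
Δρ/ρ₀ < 0, so Δρ < 0: deeper water is lighter → statically unstable; the column would overturn.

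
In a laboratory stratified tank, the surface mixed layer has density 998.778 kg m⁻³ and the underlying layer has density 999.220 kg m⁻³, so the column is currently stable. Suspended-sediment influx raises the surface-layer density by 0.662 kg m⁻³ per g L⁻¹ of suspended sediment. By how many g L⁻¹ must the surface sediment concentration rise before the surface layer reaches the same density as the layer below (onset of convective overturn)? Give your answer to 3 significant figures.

Density deficit of the surface layer: 999.220 − 998.778 = 0.442 kg m⁻³.
Required change = 0.442 / 0.662 = 0.668 g L⁻¹.

0.668 g L⁻¹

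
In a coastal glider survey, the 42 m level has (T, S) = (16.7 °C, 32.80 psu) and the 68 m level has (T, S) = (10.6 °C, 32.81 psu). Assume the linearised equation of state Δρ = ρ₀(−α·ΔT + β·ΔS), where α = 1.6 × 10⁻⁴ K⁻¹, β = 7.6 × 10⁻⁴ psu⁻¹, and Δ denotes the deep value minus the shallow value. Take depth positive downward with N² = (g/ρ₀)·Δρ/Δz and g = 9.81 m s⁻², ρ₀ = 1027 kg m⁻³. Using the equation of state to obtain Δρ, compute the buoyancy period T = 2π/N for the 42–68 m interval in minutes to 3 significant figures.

5.44 min

ΔT = -6.1 K, ΔS = +0.01 psu (deep − shallow).
Δρ/ρ₀ = −αΔT + βΔS = 9.76 × 10⁻⁴ + 7.60 × 10⁻⁶ = 9.836 × 10⁻⁴, so Δρ ≈ 1.010 kg m⁻³.
N² = (g/ρ₀)·Δρ/Δz = g·(Δρ/ρ₀)/Δz = 9.81 × 9.836 × 10⁻⁴ / 26 = 3.7112 × 10⁻⁴ s⁻².
N = √(3.7112 × 10⁻⁴) = 0.019264 rad s⁻¹ → T = 2π/N = 326.16 s = 5.4360 min ≈ 5.44 min.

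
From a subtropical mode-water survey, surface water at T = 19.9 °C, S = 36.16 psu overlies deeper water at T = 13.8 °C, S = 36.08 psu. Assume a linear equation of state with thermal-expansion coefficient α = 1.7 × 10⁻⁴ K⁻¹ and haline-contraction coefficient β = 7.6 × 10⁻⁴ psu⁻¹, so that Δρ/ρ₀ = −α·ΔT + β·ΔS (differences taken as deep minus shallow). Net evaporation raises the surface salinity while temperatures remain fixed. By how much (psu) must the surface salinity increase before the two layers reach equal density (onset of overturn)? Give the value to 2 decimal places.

Neutral buoyancy requires −α(T_deep − T_surf) + β(S_deep − S_surf′) = 0.
S_surf′ = S_deep − (α/β)·ΔT = 36.08 − (1.7 × 10⁻⁴/7.6 × 10⁻⁴)·(-6.1) = 37.4445 psu.
Increase required: 37.4445 − 36.16 = 1.2845 psu.

1.28 psu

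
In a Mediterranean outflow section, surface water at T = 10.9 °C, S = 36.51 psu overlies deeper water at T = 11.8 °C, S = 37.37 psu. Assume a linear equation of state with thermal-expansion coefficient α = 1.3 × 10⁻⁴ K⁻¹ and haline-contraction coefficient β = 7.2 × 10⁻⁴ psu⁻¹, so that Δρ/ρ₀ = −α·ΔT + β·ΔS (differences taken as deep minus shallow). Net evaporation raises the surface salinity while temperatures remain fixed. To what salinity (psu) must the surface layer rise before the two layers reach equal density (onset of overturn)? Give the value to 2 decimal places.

Neutral buoyancy requires −α(T_deep − T_surf) + β(S_deep − S_surf′) = 0.
S_surf′ = S_deep − (α/β)·ΔT = 37.37 − (1.3 × 10⁻⁴/7.2 × 10⁻⁴)·(+0.9) = 37.2075 psu.
Increase required: 37.2075 − 36.51 = 0.6975 psu.

37.21 psu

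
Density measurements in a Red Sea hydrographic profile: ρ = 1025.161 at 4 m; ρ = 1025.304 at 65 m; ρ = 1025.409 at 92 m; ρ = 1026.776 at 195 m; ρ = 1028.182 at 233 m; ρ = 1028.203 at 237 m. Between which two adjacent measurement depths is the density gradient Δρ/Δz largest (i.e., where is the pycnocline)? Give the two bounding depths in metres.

Compute the density gradient over each adjacent pair:
  4–65 m: Δρ/Δz = 0.143/61 = 2.3 × 10⁻³ kg m⁻⁴
  65–92 m: Δρ/Δz = 0.105/27 = 3.9 × 10⁻³ kg m⁻⁴
  92–195 m: Δρ/Δz = 1.367/103 = 0.013 kg m⁻⁴
  195–233 m: Δρ/Δz = 1.406/38 = 0.037 kg m⁻⁴
  233–237 m: Δρ/Δz = 0.021/4 = 5.3 × 10⁻³ kg m⁻⁴
The largest gradient is in the 195–233 m interval — the pycnocline.

195–233 m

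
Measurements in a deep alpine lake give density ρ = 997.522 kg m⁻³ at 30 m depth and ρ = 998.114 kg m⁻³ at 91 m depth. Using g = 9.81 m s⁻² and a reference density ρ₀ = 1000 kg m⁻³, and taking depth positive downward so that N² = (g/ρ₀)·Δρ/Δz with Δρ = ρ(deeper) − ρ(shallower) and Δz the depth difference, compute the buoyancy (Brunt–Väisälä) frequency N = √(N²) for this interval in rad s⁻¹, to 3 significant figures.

Δρ = 998.114 − 997.522 = 0.592 kg m⁻³ over Δz = 91 − 30 = 61 m.
N² = (9.81/1000) × (0.592/61) = 9.5205 × 10⁻⁵ s⁻².
N = √(9.5205 × 10⁻⁵) = 9.7573 × 10⁻³ rad s⁻¹ ≈ 9.76 × 10⁻³ rad s⁻¹.

9.76 × 10⁻³ rad s⁻¹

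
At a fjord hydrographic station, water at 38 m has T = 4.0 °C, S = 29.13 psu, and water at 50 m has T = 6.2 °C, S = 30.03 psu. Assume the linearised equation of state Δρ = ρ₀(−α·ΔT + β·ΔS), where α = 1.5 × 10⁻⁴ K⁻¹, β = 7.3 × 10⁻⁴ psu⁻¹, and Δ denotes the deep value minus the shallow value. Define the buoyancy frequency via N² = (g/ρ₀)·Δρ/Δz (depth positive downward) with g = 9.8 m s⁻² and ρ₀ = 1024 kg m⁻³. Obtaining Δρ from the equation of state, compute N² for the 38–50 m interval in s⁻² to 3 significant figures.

2.67 × 10⁻⁴ s⁻²

ΔT = +2.2 K, ΔS = +0.90 psu (deep − shallow).
Δρ/ρ₀ = −αΔT + βΔS = -3.30 × 10⁻⁴ + 6.57 × 10⁻⁴ = 3.27 × 10⁻⁴, so Δρ ≈ 0.3348 kg m⁻³.
N² = (g/ρ₀)·Δρ/Δz = g·(Δρ/ρ₀)/Δz = 9.8 × 3.27 × 10⁻⁴ / 12 = 2.6705 × 10⁻⁴ s⁻² ≈ 2.67 × 10⁻⁴ s⁻².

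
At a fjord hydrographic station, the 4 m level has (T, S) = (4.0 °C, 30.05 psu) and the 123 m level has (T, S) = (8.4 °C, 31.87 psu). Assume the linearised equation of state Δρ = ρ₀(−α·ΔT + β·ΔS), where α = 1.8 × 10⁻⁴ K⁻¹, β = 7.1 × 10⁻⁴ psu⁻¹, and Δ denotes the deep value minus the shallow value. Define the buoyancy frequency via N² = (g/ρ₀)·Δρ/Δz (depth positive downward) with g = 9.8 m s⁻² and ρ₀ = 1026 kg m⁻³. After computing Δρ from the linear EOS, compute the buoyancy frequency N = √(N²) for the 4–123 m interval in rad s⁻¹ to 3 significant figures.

ΔT = +4.4 K, ΔS = +1.82 psu (deep − shallow).
Δρ/ρ₀ = −αΔT + βΔS = -7.92 × 10⁻⁴ + 1.2922 × 10⁻³ = 5.002 × 10⁻⁴, so Δρ ≈ 0.5132 kg m⁻³.
N² = (g/ρ₀)·Δρ/Δz = g·(Δρ/ρ₀)/Δz = 9.8 × 5.002 × 10⁻⁴ / 119 = 4.1193 × 10⁻⁵ s⁻².
N = √(4.1193 × 10⁻⁵) = 6.4182 × 10⁻³ rad s⁻¹ ≈ 6.42 × 10⁻³ rad s⁻¹.

6.42 × 10⁻³ rad s⁻¹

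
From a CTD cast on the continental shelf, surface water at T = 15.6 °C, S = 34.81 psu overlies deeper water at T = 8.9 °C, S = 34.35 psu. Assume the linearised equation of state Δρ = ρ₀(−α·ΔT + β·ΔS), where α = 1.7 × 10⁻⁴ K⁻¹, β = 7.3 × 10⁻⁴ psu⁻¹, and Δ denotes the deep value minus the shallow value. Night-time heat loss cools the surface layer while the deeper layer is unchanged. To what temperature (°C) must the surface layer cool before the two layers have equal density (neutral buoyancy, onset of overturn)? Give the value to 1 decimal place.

Neutral buoyancy requires Δρ = 0, i.e. −α(T_deep − T_surf′) + β(S_deep − S_surf) = 0.
T_surf′ = T_deep − (β/α)·ΔS = 8.9 − (7.3 × 10⁻⁴/1.7 × 10⁻⁴)·(-0.46) = 10.875 °C.
Cooling required: 15.6 − (10.875) = 4.725 °C.

10.9 °C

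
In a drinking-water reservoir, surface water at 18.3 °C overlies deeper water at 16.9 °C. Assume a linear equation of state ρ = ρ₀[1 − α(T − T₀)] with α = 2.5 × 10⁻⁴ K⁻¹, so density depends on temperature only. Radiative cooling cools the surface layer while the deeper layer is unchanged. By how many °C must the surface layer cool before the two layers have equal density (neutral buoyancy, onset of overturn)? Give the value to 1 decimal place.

1.4 °C

With temperature the only control, equal density requires T_surf′ = T_deep.
T_surf′ = 16.9 °C.
Cooling required: 18.3 − 16.9 = 1.4 °C.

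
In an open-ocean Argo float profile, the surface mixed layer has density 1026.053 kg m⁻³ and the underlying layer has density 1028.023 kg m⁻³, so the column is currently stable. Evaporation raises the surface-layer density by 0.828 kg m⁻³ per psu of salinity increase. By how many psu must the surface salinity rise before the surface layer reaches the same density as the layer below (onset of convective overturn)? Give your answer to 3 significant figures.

Density deficit of the surface layer: 1028.023 − 1026.053 = 1.97 kg m⁻³.
Required change = 1.97 / 0.828 = 2.38 psu.

2.38 psu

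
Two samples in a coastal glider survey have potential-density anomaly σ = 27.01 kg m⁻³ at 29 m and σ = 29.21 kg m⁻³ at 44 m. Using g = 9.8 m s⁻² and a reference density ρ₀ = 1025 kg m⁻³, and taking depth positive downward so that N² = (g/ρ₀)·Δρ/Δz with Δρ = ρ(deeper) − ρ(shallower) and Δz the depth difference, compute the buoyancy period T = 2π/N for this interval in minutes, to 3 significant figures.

2.80 min

Δρ = 1029.21 − 1027.01 = 2.20 kg m⁻³ over Δz = 44 − 29 = 15 m.
N² = (9.8/1025) × (2.20/15) = 1.4023 × 10⁻³ s⁻².
N = √(1.4023 × 10⁻³) = 0.037447 rad s⁻¹, so T = 2π/N = 167.79 s = 2.7965 min ≈ 2.80 min.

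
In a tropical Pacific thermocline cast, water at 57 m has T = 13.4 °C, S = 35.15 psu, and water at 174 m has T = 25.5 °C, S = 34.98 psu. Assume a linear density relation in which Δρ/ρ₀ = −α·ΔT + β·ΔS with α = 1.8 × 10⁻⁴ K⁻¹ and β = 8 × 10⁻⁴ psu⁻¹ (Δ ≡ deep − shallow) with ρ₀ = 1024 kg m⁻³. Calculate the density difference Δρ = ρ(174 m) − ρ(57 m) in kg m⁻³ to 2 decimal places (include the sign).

-2.37 kg m⁻³

ΔT = +12.1 K, ΔS = -0.17 psu (deep − shallow).
Δρ/ρ₀ = −(1.8 × 10⁻⁴)(+12.1) + (8 × 10⁻⁴)(-0.17) = -2.314 × 10⁻³.
Δρ = 1024 × (-2.314 × 10⁻³) = -2.37 kg m⁻³.
Negative Δρ: lighter below, statically unstable.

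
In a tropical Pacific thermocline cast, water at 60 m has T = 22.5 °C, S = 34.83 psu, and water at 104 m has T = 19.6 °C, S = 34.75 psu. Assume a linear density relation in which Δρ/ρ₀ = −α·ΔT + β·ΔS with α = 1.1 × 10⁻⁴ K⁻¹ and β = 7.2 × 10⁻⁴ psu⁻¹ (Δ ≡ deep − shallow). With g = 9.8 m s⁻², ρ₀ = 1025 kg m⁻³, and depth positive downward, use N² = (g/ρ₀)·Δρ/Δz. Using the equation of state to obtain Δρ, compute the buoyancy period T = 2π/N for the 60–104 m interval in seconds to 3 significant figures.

823 s

ΔT = -2.9 K, ΔS = -0.08 psu (deep − shallow).
Δρ/ρ₀ = −αΔT + βΔS = 3.19 × 10⁻⁴ − 5.76 × 10⁻⁵ = 2.614 × 10⁻⁴, so Δρ ≈ 0.2679 kg m⁻³.
N² = (g/ρ₀)·Δρ/Δz = g·(Δρ/ρ₀)/Δz = 9.8 × 2.614 × 10⁻⁴ / 44 = 5.8221 × 10⁻⁵ s⁻².
N = √(5.8221 × 10⁻⁵) = 7.6303 × 10⁻³ rad s⁻¹ → T = 2π/N = 823.45 s ≈ 823 s.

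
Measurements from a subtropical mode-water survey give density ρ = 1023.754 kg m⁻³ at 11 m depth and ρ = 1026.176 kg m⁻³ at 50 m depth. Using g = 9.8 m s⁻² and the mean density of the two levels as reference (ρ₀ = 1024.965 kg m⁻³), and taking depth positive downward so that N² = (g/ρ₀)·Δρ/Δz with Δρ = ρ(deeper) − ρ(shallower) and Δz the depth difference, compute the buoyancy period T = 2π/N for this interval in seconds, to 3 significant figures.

Δρ = 1026.176 − 1023.754 = 2.422 kg m⁻³ over Δz = 50 − 11 = 39 m.
N² = (9.8/1024.965) × (2.422/39) = 5.9378 × 10⁻⁴ s⁻².
N = √(5.9378 × 10⁻⁴) = 0.024368 rad s⁻¹, so T = 2π/N = 257.85 s ≈ 258 s.

258 s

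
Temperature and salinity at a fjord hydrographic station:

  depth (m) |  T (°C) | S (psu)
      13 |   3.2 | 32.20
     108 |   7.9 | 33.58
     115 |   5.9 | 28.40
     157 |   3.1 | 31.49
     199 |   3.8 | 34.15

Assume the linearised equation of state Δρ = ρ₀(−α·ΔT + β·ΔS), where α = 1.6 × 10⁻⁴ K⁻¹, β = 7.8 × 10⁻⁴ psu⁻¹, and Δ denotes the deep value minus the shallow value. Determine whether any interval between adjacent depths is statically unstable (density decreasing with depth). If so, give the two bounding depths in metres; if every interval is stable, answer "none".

108–115 m

Evaluate Δρ/ρ₀ = −αΔT + βΔS across each adjacent pair:
  13–108 m: −αΔT+βΔS = −(1.6 × 10⁻⁴)(+4.7)+(7.8 × 10⁻⁴)(+1.38) = 3.2 × 10⁻⁴ → stable
  108–115 m: −αΔT+βΔS = −(1.6 × 10⁻⁴)(-2.0)+(7.8 × 10⁻⁴)(-5.18) = -3.7 × 10⁻³ → UNSTABLE
  115–157 m: −αΔT+βΔS = −(1.6 × 10⁻⁴)(-2.8)+(7.8 × 10⁻⁴)(+3.09) = 2.9 × 10⁻³ → stable
  157–199 m: −αΔT+βΔS = −(1.6 × 10⁻⁴)(+0.7)+(7.8 × 10⁻⁴)(+2.66) = 2.0 × 10⁻³ → stable
The 108–115 m interval has Δρ < 0: lighter water underlies denser water.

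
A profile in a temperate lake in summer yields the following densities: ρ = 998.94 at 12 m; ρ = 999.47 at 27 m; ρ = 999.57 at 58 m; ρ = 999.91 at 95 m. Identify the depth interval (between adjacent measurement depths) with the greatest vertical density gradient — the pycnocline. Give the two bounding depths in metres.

Compute the density gradient over each adjacent pair:
  12–27 m: Δρ/Δz = 0.53/15 = 0.035 kg m⁻⁴
  27–58 m: Δρ/Δz = 0.10/31 = 3.2 × 10⁻³ kg m⁻⁴
  58–95 m: Δρ/Δz = 0.34/37 = 9.2 × 10⁻³ kg m⁻⁴
The largest gradient is in the 12–27 m interval — the pycnocline.

12–27 m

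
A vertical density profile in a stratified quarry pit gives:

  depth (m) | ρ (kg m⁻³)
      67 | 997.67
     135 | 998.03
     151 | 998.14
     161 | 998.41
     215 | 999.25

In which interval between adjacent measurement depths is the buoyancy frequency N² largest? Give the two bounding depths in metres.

151–161 m

Compute the density gradient over each adjacent pair:
  67–135 m: Δρ/Δz = 0.36/68 = 5.3 × 10⁻³ kg m⁻⁴
  135–151 m: Δρ/Δz = 0.11/16 = 6.9 × 10⁻³ kg m⁻⁴
  151–161 m: Δρ/Δz = 0.27/10 = 0.027 kg m⁻⁴
  161–215 m: Δρ/Δz = 0.84/54 = 0.016 kg m⁻⁴
The largest gradient is in the 151–161 m interval — the pycnocline.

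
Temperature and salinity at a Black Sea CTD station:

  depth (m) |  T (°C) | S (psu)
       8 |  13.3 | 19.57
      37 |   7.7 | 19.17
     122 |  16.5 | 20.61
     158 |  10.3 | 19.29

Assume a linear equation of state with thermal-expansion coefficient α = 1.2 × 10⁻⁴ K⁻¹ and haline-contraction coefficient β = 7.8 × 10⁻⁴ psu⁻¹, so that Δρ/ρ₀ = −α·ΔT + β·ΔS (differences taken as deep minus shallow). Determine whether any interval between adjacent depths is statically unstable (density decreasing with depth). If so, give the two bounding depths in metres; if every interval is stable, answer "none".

Evaluate Δρ/ρ₀ = −αΔT + βΔS across each adjacent pair:
  8–37 m: −αΔT+βΔS = −(1.2 × 10⁻⁴)(-5.6)+(7.8 × 10⁻⁴)(-0.40) = 3.6 × 10⁻⁴ → stable
  37–122 m: −αΔT+βΔS = −(1.2 × 10⁻⁴)(+8.8)+(7.8 × 10⁻⁴)(+1.44) = 6.7 × 10⁻⁵ → stable
  122–158 m: −αΔT+βΔS = −(1.2 × 10⁻⁴)(-6.2)+(7.8 × 10⁻⁴)(-1.32) = -2.9 × 10⁻⁴ → UNSTABLE
The 122–158 m interval has Δρ < 0: lighter water underlies denser water.

122–158 m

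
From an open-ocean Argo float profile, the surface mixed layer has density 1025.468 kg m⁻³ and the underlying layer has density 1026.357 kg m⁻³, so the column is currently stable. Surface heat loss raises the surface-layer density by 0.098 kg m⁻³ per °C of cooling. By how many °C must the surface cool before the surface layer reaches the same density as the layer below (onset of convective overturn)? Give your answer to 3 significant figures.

9.07 °C

Density deficit of the surface layer: 1026.357 − 1025.468 = 0.889 kg m⁻³.
Required change = 0.889 / 0.098 = 9.07 °C.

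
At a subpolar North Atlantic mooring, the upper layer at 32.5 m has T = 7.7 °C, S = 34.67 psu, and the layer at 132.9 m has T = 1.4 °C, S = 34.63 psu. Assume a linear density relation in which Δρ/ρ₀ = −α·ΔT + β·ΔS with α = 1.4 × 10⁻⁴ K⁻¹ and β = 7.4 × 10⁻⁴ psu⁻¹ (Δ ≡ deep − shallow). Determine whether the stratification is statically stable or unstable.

ΔT = 1.4 − 7.7 = -6.3 K and ΔS = 34.63 − 34.67 = -0.04 psu (deep − shallow).
−αΔT = 8.82 × 10⁻⁴; βΔS = -2.96 × 10⁻⁵; sum Δρ/ρ₀ = 8.524 × 10⁻⁴.
Δρ/ρ₀ > 0, so Δρ > 0: deeper water is denser → statically stable.

stable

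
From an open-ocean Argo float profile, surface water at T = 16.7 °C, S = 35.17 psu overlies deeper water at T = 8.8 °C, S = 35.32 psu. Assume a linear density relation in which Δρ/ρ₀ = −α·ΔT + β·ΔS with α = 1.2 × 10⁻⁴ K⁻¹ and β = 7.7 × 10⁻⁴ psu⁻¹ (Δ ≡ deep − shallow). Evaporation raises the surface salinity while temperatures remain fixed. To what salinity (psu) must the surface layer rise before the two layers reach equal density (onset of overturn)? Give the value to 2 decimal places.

36.55 psu

Neutral buoyancy requires −α(T_deep − T_surf) + β(S_deep − S_surf′) = 0.
S_surf′ = S_deep − (α/β)·ΔT = 35.32 − (1.2 × 10⁻⁴/7.7 × 10⁻⁴)·(-7.9) = 36.5512 psu.
Increase required: 36.5512 − 35.17 = 1.3812 psu.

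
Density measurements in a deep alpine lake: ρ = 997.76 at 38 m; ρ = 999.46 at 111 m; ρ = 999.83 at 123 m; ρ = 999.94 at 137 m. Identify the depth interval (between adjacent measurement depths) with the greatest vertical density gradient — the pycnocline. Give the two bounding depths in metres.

Compute the density gradient over each adjacent pair:
  38–111 m: Δρ/Δz = 1.70/73 = 0.023 kg m⁻⁴
  111–123 m: Δρ/Δz = 0.37/12 = 0.031 kg m⁻⁴
  123–137 m: Δρ/Δz = 0.11/14 = 7.9 × 10⁻³ kg m⁻⁴
The largest gradient is in the 111–123 m interval — the pycnocline.

111–123 m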